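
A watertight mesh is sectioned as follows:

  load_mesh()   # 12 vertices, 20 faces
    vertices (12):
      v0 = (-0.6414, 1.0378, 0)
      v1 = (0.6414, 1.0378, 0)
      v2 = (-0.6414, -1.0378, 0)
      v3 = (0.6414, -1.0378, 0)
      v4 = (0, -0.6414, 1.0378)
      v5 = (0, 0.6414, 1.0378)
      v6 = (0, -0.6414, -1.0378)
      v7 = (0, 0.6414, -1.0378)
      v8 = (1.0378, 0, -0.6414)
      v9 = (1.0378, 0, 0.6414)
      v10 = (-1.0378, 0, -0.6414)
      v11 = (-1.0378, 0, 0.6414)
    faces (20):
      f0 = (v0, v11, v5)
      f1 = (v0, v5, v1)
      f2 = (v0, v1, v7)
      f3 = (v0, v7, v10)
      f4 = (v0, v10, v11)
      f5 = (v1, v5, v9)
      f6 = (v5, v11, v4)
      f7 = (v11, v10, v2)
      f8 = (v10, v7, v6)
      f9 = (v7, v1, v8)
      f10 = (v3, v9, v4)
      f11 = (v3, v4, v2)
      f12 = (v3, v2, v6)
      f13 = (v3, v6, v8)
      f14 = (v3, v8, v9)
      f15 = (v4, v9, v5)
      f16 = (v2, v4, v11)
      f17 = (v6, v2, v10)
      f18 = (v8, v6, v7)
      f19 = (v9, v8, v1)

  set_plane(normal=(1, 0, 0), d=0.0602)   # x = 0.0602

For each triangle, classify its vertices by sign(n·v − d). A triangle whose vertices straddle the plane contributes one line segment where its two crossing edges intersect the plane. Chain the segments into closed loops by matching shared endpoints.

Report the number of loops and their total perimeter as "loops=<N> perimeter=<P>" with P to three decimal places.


Straddling triangles (10 of 20):
  (v0,v5,v1) [--+] → (0.0602, 0.678605, 0.940395)–(0.0602, 1.0378, 0)  len=1.0067
  (v0,v1,v7) [-+-] → (0.0602, 1.0378, 0)–(0.0602, 0.678605, -0.940395)  len=1.0067
  (v1,v5,v9) [+-+] → (0.0602, 0.678605, 0.940395)–(0.0602, 0.604194, 1.01481)  len=0.1052
  (v7,v1,v8) [-++] → (0.0602, 0.678605, -0.940395)–(0.0602, 0.604194, -1.01481)  len=0.1052
  (v3,v9,v4) [++-] → (0.0602, -0.604194, 1.01481)–(0.0602, -0.678605, 0.940395)  len=0.1052
  (v3,v4,v2) [+--] → (0.0602, -0.678605, 0.940395)–(0.0602, -1.0378, 0)  len=1.0067
  (v3,v2,v6) [+--] → (0.0602, -1.0378, 0)–(0.0602, -0.678605, -0.940395)  len=1.0067
  (v3,v6,v8) [+-+] → (0.0602, -0.678605, -0.940395)–(0.0602, -0.604194, -1.01481)  len=0.1052
  (v4,v9,v5) [-+-] → (0.0602, -0.604194, 1.01481)–(0.0602, 0.604194, 1.01481)  len=1.2084
  (v8,v6,v7) [+--] → (0.0602, -0.604194, -1.01481)–(0.0602, 0.604194, -1.01481)  len=1.2084

Chained into 1 loop(s):
  loop 1: 10 segments, perimeter = 6.8643
Total perimeter = 6.864

loops=1 perimeter=6.864


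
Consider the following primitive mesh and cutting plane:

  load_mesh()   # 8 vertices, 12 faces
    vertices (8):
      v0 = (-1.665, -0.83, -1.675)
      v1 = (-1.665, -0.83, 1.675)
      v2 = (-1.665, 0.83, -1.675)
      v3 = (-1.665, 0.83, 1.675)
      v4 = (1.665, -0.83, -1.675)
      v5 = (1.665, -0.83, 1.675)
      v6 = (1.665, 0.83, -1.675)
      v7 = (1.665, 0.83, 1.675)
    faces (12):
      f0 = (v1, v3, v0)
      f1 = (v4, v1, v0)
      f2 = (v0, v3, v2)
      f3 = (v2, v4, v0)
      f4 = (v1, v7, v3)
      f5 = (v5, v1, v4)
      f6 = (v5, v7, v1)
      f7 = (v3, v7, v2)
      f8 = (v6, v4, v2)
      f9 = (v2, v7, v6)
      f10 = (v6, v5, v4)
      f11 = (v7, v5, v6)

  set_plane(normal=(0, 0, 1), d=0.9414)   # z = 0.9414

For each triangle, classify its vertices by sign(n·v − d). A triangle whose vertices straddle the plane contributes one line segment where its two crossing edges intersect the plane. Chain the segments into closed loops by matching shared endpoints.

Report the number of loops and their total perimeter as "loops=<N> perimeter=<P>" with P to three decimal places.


loops=1 perimeter=9.980

Straddling triangles (8 of 12):
  (v1,v3,v0) [++-] → (-1.665, 0.466485, 0.9414)–(-1.665, -0.83, 0.9414)  len=1.2965
  (v4,v1,v0) [-+-] → (-0.93578, -0.83, 0.9414)–(-1.665, -0.83, 0.9414)  len=0.7292
  (v0,v3,v2) [-+-] → (-1.665, 0.466485, 0.9414)–(-1.665, 0.83, 0.9414)  len=0.3635
  (v5,v1,v4) [++-] → (-0.93578, -0.83, 0.9414)–(1.665, -0.83, 0.9414)  len=2.6008
  (v3,v7,v2) [++-] → (0.93578, 0.83, 0.9414)–(-1.665, 0.83, 0.9414)  len=2.6008
  (v2,v7,v6) [-+-] → (0.93578, 0.83, 0.9414)–(1.665, 0.83, 0.9414)  len=0.7292
  (v6,v5,v4) [-+-] → (1.665, -0.466485, 0.9414)–(1.665, -0.83, 0.9414)  len=0.3635
  (v7,v5,v6) [++-] → (1.665, -0.466485, 0.9414)–(1.665, 0.83, 0.9414)  len=1.2965

Chained into 1 loop(s):
  loop 1: 8 segments, perimeter = 9.9800
Total perimeter = 9.980


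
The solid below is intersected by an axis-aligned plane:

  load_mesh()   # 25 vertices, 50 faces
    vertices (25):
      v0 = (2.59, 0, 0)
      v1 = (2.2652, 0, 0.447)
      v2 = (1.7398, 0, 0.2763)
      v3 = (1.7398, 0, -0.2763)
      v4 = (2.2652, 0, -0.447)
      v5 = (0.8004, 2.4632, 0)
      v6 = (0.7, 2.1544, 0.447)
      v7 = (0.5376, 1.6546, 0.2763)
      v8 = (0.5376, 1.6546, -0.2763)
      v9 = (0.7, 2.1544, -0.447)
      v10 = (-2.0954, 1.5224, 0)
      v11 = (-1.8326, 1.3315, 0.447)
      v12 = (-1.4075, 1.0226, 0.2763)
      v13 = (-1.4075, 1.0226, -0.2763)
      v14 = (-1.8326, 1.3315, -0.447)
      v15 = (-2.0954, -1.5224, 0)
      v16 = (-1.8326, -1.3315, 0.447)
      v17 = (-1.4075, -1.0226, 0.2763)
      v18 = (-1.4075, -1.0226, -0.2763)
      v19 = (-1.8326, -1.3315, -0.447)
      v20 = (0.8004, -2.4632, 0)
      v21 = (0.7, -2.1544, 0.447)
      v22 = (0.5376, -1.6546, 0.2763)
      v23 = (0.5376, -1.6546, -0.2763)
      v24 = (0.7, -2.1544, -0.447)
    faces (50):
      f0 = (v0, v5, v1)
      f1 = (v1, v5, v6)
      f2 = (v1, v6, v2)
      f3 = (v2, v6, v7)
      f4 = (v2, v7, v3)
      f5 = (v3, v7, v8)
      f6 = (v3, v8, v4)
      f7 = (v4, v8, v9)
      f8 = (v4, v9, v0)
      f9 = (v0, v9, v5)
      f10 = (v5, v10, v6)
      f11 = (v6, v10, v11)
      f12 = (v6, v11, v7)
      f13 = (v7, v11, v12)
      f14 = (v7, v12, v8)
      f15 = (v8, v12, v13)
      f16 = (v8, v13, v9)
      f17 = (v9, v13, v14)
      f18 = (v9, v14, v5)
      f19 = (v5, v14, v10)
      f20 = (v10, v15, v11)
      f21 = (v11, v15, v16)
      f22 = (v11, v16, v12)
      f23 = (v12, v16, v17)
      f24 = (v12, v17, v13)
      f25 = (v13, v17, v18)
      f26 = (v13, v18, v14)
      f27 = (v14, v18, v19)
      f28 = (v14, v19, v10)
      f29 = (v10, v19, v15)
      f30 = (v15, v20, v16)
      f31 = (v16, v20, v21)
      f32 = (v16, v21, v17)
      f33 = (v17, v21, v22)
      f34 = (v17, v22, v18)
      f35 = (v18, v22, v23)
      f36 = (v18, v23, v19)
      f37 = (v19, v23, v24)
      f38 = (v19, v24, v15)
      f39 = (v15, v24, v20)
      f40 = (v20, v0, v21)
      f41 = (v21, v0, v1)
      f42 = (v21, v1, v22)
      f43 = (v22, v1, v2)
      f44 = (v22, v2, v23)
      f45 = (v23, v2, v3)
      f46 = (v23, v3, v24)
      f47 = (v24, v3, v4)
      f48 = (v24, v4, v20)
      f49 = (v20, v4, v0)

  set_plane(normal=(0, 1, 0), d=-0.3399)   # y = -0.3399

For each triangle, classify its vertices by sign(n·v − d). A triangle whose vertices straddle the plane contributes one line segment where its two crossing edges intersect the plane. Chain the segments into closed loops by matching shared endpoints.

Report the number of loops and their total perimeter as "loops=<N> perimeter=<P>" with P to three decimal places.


Straddling triangles (20 of 50):
  (v10,v15,v11) [+-+] → (-2.0954, -0.3399, 0)–(-1.98651, -0.3399, 0.185212)  len=0.2149
  (v11,v15,v16) [+--] → (-1.98651, -0.3399, 0.185212)–(-1.8326, -0.3399, 0.447)  len=0.3037
  (v11,v16,v12) [+-+] → (-1.8326, -0.3399, 0.447)–(-1.65354, -0.3399, 0.375097)  len=0.1930
  (v12,v16,v17) [+--] → (-1.65354, -0.3399, 0.375097)–(-1.4075, -0.3399, 0.2763)  len=0.2651
  (v12,v17,v13) [+-+] → (-1.4075, -0.3399, 0.2763)–(-1.4075, -0.3399, 0.0918388)  len=0.1845
  (v13,v17,v18) [+--] → (-1.4075, -0.3399, 0.0918388)–(-1.4075, -0.3399, -0.2763)  len=0.3681
  (v13,v18,v14) [+-+] → (-1.4075, -0.3399, -0.2763)–(-1.53078, -0.3399, -0.325804)  len=0.1328
  (v14,v18,v19) [+--] → (-1.53078, -0.3399, -0.325804)–(-1.8326, -0.3399, -0.447)  len=0.3252
  (v14,v19,v10) [+-+] → (-1.8326, -0.3399, -0.447)–(-1.92391, -0.3399, -0.291688)  len=0.1802
  (v10,v19,v15) [+--] → (-1.92391, -0.3399, -0.291688)–(-2.0954, -0.3399, 0)  len=0.3384
  (v20,v0,v21) [-+-] → (2.34305, -0.3399, 0)–(2.29181, -0.3399, 0.0705233)  len=0.0872
  (v21,v0,v1) [-++] → (2.29181, -0.3399, 0.0705233)–(2.01826, -0.3399, 0.447)  len=0.4654
  (v21,v1,v22) [-+-] → (2.01826, -0.3399, 0.447)–(1.9103, -0.3399, 0.411934)  len=0.1135
  (v22,v1,v2) [-++] → (1.9103, -0.3399, 0.411934)–(1.49284, -0.3399, 0.2763)  len=0.4389
  (v22,v2,v23) [-+-] → (1.49284, -0.3399, 0.2763)–(1.49284, -0.3399, 0.162781)  len=0.1135
  (v23,v2,v3) [-++] → (1.49284, -0.3399, 0.162781)–(1.49284, -0.3399, -0.2763)  len=0.4391
  (v23,v3,v24) [-+-] → (1.49284, -0.3399, -0.2763)–(1.57575, -0.3399, -0.303231)  len=0.0872
  (v24,v3,v4) [-++] → (1.57575, -0.3399, -0.303231)–(2.01826, -0.3399, -0.447)  len=0.4653
  (v24,v4,v20) [-+-] → (2.01826, -0.3399, -0.447)–(2.06307, -0.3399, -0.385318)  len=0.0762
  (v20,v4,v0) [-++] → (2.06307, -0.3399, -0.385318)–(2.34305, -0.3399, 0)  len=0.4763

Chained into 2 loop(s):
  loop 1: 10 segments, perimeter = 2.5058
  loop 2: 10 segments, perimeter = 2.7626
Total perimeter = 5.268

loops=2 perimeter=5.268


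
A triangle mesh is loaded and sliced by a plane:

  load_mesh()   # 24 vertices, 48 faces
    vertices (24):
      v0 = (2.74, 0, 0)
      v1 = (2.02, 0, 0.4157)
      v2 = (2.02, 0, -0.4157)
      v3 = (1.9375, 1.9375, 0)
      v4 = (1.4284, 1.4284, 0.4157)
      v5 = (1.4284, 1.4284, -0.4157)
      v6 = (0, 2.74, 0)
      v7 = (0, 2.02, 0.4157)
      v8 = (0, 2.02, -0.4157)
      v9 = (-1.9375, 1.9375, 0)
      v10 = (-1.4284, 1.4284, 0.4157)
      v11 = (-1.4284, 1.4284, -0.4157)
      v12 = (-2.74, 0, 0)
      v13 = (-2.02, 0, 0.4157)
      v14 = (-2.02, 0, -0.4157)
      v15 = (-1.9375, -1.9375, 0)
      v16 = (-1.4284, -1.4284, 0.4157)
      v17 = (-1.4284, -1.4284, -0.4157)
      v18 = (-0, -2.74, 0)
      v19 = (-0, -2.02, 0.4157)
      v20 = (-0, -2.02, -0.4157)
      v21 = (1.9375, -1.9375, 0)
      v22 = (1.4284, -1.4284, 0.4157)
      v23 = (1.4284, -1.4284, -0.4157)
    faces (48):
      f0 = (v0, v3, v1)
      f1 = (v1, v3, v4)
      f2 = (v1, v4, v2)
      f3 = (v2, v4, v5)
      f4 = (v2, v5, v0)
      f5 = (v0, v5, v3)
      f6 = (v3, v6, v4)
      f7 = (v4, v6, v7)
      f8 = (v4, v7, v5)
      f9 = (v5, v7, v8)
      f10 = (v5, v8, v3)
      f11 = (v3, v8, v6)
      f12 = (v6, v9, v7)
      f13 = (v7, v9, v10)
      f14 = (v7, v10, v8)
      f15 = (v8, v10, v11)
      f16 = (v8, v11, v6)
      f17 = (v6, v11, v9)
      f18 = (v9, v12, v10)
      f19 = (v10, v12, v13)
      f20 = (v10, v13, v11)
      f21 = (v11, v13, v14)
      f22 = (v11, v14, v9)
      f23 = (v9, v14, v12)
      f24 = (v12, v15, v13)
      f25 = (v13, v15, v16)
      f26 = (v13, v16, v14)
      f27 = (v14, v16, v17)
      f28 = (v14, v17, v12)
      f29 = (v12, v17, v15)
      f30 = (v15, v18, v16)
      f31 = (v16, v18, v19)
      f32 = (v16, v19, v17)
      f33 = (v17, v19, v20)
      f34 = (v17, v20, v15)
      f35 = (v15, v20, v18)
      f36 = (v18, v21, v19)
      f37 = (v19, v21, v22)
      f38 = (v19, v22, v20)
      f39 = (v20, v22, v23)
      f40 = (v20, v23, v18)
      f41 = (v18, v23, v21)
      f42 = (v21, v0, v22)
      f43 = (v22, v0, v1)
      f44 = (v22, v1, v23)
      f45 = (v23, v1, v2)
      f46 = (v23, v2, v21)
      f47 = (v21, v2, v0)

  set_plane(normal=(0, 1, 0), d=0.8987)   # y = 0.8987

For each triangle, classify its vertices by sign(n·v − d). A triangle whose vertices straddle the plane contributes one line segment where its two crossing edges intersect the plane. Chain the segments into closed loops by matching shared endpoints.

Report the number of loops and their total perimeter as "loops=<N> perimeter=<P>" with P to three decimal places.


Straddling triangles (12 of 48):
  (v0,v3,v1) [-+-] → (2.36776, 0.8987, 0)–(1.98173, 0.8987, 0.22288)  len=0.4458
  (v1,v3,v4) [-++] → (1.98173, 0.8987, 0.22288)–(1.64779, 0.8987, 0.4157)  len=0.3856
  (v1,v4,v2) [-+-] → (1.64779, 0.8987, 0.4157)–(1.64779, 0.8987, 0.107388)  len=0.3083
  (v2,v4,v5) [-++] → (1.64779, 0.8987, 0.107388)–(1.64779, 0.8987, -0.4157)  len=0.5231
  (v2,v5,v0) [-+-] → (1.64779, 0.8987, -0.4157)–(1.91479, 0.8987, -0.261544)  len=0.3083
  (v0,v5,v3) [-++] → (1.91479, 0.8987, -0.261544)–(2.36776, 0.8987, 0)  len=0.5231
  (v9,v12,v10) [+-+] → (-2.36776, 0.8987, 0)–(-1.91479, 0.8987, 0.261544)  len=0.5231
  (v10,v12,v13) [+--] → (-1.91479, 0.8987, 0.261544)–(-1.64779, 0.8987, 0.4157)  len=0.3083
  (v10,v13,v11) [+-+] → (-1.64779, 0.8987, 0.4157)–(-1.64779, 0.8987, -0.107388)  len=0.5231
  (v11,v13,v14) [+--] → (-1.64779, 0.8987, -0.107388)–(-1.64779, 0.8987, -0.4157)  len=0.3083
  (v11,v14,v9) [+-+] → (-1.64779, 0.8987, -0.4157)–(-1.98173, 0.8987, -0.22288)  len=0.3856
  (v9,v14,v12) [+--] → (-1.98173, 0.8987, -0.22288)–(-2.36776, 0.8987, 0)  len=0.4458

Chained into 2 loop(s):
  loop 1: 6 segments, perimeter = 2.4941
  loop 2: 6 segments, perimeter = 2.4941
Total perimeter = 4.988

loops=2 perimeter=4.988


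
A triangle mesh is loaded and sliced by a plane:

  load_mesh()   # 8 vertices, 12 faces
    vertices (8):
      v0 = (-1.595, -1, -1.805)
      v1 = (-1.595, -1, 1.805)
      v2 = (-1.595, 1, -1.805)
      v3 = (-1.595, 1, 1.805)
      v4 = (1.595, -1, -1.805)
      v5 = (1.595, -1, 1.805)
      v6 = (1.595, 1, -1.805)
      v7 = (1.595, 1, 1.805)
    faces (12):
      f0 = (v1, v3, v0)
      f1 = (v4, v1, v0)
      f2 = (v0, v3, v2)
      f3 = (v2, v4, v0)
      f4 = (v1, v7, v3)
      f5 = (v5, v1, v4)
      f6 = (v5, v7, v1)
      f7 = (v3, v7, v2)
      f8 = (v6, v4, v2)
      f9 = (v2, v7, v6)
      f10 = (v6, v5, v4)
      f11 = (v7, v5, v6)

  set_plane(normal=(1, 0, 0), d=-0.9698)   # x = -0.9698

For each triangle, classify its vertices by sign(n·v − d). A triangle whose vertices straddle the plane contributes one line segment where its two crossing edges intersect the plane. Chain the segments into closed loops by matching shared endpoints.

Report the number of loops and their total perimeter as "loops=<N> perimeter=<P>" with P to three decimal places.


Straddling triangles (8 of 12):
  (v4,v1,v0) [+--] → (-0.9698, -1, 1.09749)–(-0.9698, -1, -1.805)  len=2.9025
  (v2,v4,v0) [-+-] → (-0.9698, 0.608025, -1.805)–(-0.9698, -1, -1.805)  len=1.6080
  (v1,v7,v3) [-+-] → (-0.9698, -0.608025, 1.805)–(-0.9698, 1, 1.805)  len=1.6080
  (v5,v1,v4) [+-+] → (-0.9698, -1, 1.805)–(-0.9698, -1, 1.09749)  len=0.7075
  (v5,v7,v1) [++-] → (-0.9698, -0.608025, 1.805)–(-0.9698, -1, 1.805)  len=0.3920
  (v3,v7,v2) [-+-] → (-0.9698, 1, 1.805)–(-0.9698, 1, -1.09749)  len=2.9025
  (v6,v4,v2) [++-] → (-0.9698, 0.608025, -1.805)–(-0.9698, 1, -1.805)  len=0.3920
  (v2,v7,v6) [-++] → (-0.9698, 1, -1.09749)–(-0.9698, 1, -1.805)  len=0.7075

Chained into 1 loop(s):
  loop 1: 8 segments, perimeter = 11.2200
Total perimeter = 11.220

loops=1 perimeter=11.220


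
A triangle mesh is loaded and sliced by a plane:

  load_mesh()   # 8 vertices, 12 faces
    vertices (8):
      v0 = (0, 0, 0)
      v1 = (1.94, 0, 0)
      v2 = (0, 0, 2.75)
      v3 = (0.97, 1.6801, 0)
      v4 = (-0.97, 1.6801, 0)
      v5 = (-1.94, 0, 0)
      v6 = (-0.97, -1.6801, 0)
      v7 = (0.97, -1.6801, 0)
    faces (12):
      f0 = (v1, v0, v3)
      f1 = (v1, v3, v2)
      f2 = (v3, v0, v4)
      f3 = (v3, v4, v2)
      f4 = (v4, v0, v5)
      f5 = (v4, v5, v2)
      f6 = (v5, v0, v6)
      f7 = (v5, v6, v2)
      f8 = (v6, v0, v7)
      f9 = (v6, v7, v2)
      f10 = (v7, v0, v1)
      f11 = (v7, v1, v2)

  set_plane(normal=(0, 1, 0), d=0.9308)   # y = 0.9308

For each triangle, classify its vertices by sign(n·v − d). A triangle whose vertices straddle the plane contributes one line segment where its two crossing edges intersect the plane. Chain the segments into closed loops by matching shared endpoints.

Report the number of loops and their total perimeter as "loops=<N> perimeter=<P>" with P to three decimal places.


Straddling triangles (6 of 12):
  (v1,v0,v3) [--+] → (0.537394, 0.9308, 0)–(1.40261, 0.9308, 0)  len=0.8652
  (v1,v3,v2) [-+-] → (1.40261, 0.9308, 0)–(0.537394, 0.9308, 1.22646)  len=1.5009
  (v3,v0,v4) [+-+] → (0.537394, 0.9308, 0)–(-0.537394, 0.9308, 0)  len=1.0748
  (v3,v4,v2) [++-] → (-0.537394, 0.9308, 1.22646)–(0.537394, 0.9308, 1.22646)  len=1.0748
  (v4,v0,v5) [+--] → (-0.537394, 0.9308, 0)–(-1.40261, 0.9308, 0)  len=0.8652
  (v4,v5,v2) [+--] → (-1.40261, 0.9308, 0)–(-0.537394, 0.9308, 1.22646)  len=1.5009

Chained into 1 loop(s):
  loop 1: 6 segments, perimeter = 6.8819
Total perimeter = 6.882

loops=1 perimeter=6.882


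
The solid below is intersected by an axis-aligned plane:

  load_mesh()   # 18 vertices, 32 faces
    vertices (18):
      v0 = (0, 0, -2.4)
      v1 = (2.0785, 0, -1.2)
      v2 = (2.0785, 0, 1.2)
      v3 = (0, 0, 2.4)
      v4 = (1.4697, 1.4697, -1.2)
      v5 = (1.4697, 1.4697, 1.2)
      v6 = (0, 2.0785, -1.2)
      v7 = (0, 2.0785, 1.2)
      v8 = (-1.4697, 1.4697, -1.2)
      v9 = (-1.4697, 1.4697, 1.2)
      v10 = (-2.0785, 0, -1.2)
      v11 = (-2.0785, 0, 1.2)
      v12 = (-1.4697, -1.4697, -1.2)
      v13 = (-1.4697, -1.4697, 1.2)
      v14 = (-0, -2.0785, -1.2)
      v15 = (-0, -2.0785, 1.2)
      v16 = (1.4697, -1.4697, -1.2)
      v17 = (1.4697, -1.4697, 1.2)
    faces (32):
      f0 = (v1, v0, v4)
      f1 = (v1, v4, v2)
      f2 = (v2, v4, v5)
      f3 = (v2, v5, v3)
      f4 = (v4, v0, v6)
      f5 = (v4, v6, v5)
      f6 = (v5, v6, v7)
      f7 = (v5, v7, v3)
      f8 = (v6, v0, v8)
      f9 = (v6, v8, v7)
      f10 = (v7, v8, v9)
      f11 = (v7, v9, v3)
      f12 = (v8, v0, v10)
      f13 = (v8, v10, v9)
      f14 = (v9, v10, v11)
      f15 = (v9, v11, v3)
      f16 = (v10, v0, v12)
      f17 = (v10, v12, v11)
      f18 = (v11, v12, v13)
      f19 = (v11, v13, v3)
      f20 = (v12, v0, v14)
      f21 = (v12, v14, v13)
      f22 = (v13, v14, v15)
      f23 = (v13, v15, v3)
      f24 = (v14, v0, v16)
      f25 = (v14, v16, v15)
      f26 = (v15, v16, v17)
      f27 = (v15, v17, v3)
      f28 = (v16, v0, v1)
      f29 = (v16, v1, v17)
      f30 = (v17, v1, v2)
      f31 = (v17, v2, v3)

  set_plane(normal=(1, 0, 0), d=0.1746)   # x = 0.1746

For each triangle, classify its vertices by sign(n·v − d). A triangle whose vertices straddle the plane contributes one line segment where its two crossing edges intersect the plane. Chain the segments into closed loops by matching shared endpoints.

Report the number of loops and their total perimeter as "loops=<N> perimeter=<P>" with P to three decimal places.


loops=1 perimeter=13.978

Straddling triangles (12 of 32):
  (v1,v0,v4) [+-+] → (0.1746, 0, -2.2992)–(0.1746, 0.1746, -2.25744)  len=0.1795
  (v2,v5,v3) [++-] → (0.1746, 0.1746, 2.25744)–(0.1746, 0, 2.2992)  len=0.1795
  (v4,v0,v6) [+--] → (0.1746, 0.1746, -2.25744)–(0.1746, 2.00617, -1.2)  len=2.1149
  (v4,v6,v5) [+-+] → (0.1746, 2.00617, -1.2)–(0.1746, 2.00617, -0.914881)  len=0.2851
  (v5,v6,v7) [+--] → (0.1746, 2.00617, -0.914881)–(0.1746, 2.00617, 1.2)  len=2.1149
  (v5,v7,v3) [+--] → (0.1746, 2.00617, 1.2)–(0.1746, 0.1746, 2.25744)  len=2.1149
  (v14,v0,v16) [--+] → (0.1746, -0.1746, -2.25744)–(0.1746, -2.00617, -1.2)  len=2.1149
  (v14,v16,v15) [-+-] → (0.1746, -2.00617, -1.2)–(0.1746, -2.00617, 0.914881)  len=2.1149
  (v15,v16,v17) [-++] → (0.1746, -2.00617, 0.914881)–(0.1746, -2.00617, 1.2)  len=0.2851
  (v15,v17,v3) [-+-] → (0.1746, -2.00617, 1.2)–(0.1746, -0.1746, 2.25744)  len=2.1149
  (v16,v0,v1) [+-+] → (0.1746, -0.1746, -2.25744)–(0.1746, 0, -2.2992)  len=0.1795
  (v17,v2,v3) [++-] → (0.1746, 0, 2.2992)–(0.1746, -0.1746, 2.25744)  len=0.1795

Chained into 1 loop(s):
  loop 1: 12 segments, perimeter = 13.9777
Total perimeter = 13.978


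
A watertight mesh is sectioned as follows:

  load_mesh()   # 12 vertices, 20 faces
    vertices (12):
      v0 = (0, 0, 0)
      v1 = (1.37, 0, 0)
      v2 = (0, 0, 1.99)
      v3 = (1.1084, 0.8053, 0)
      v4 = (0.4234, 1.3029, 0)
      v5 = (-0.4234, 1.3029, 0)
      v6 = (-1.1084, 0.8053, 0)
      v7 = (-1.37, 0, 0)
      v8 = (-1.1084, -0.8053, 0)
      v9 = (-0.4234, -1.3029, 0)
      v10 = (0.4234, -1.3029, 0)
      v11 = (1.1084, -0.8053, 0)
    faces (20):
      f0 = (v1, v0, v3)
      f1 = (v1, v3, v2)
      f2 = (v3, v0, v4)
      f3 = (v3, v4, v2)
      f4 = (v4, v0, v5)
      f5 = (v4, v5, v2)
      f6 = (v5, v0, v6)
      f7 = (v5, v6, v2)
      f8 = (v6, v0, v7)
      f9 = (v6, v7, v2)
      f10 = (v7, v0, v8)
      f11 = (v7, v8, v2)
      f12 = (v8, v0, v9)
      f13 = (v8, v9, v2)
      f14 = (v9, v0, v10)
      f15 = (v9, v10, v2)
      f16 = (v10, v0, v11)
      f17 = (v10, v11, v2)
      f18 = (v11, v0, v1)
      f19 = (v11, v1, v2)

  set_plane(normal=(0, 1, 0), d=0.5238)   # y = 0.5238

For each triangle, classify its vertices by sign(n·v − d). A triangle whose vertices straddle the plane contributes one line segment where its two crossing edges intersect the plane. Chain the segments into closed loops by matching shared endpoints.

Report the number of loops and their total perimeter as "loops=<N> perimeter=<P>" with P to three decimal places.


loops=1 perimeter=5.909

Straddling triangles (10 of 20):
  (v1,v0,v3) [--+] → (0.720949, 0.5238, 0)–(1.19984, 0.5238, 0)  len=0.4789
  (v1,v3,v2) [-+-] → (1.19984, 0.5238, 0)–(0.720949, 0.5238, 0.695623)  len=0.8445
  (v3,v0,v4) [+-+] → (0.720949, 0.5238, 0)–(0.170218, 0.5238, 0)  len=0.5507
  (v3,v4,v2) [++-] → (0.170218, 0.5238, 1.18997)–(0.720949, 0.5238, 0.695623)  len=0.7401
  (v4,v0,v5) [+-+] → (0.170218, 0.5238, 0)–(-0.170218, 0.5238, 0)  len=0.3404
  (v4,v5,v2) [++-] → (-0.170218, 0.5238, 1.18997)–(0.170218, 0.5238, 1.18997)  len=0.3404
  (v5,v0,v6) [+-+] → (-0.170218, 0.5238, 0)–(-0.720949, 0.5238, 0)  len=0.5507
  (v5,v6,v2) [++-] → (-0.720949, 0.5238, 0.695623)–(-0.170218, 0.5238, 1.18997)  len=0.7401
  (v6,v0,v7) [+--] → (-0.720949, 0.5238, 0)–(-1.19984, 0.5238, 0)  len=0.4789
  (v6,v7,v2) [+--] → (-1.19984, 0.5238, 0)–(-0.720949, 0.5238, 0.695623)  len=0.8445

Chained into 1 loop(s):
  loop 1: 10 segments, perimeter = 5.9093
Total perimeter = 5.909


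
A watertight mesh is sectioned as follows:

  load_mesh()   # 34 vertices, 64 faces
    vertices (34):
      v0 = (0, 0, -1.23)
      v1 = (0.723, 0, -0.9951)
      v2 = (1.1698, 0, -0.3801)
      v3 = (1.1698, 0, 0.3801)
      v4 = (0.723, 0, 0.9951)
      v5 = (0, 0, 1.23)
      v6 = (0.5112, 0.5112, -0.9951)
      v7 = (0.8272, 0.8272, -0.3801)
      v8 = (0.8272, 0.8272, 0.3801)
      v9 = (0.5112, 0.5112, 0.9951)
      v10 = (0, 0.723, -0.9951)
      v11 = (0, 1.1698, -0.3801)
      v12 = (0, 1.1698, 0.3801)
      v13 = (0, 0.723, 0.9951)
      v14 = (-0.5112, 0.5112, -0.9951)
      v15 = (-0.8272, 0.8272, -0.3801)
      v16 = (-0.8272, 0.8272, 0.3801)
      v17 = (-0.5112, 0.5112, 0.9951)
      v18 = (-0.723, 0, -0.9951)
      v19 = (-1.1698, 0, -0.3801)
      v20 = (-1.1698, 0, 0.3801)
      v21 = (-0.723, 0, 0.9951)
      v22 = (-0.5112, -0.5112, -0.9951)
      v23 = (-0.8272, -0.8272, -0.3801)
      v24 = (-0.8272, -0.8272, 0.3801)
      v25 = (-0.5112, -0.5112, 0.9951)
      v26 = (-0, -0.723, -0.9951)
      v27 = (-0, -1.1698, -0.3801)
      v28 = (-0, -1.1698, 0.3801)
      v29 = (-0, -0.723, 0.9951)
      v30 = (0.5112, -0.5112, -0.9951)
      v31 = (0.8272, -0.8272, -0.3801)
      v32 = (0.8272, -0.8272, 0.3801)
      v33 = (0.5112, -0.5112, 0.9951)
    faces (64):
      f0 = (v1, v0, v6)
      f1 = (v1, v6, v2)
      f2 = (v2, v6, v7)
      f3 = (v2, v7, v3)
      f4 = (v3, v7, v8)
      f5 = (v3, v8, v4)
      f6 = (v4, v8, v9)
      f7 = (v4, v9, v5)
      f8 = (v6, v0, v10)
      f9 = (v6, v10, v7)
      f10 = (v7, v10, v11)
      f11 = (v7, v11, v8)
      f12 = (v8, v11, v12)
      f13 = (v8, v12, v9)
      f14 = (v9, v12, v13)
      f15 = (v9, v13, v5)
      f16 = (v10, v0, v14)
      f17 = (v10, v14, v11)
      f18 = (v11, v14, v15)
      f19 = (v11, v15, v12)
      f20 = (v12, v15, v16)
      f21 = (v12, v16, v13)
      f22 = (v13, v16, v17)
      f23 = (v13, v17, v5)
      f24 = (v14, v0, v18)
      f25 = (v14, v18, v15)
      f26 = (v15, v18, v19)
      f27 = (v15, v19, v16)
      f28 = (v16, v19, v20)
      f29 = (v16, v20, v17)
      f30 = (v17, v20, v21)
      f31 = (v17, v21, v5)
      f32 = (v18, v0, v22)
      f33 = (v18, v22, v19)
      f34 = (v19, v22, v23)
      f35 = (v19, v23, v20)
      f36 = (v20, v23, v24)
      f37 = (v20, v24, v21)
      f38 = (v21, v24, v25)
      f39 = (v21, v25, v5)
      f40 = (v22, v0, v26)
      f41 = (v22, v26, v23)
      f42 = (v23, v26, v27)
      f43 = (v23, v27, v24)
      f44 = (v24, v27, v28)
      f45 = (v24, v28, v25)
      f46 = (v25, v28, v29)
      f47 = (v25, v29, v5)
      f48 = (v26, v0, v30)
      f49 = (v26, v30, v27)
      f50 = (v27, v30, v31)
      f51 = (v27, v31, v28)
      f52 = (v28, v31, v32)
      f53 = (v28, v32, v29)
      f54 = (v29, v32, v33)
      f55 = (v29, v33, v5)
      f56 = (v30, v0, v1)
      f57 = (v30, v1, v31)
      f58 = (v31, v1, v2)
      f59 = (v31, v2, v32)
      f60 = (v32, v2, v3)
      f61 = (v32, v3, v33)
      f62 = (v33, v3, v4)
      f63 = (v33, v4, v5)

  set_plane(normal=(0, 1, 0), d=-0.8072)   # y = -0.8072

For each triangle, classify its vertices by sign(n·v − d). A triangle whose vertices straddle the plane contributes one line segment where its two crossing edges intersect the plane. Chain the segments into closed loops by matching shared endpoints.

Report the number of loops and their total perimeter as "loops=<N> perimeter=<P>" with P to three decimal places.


loops=1 perimeter=5.429

Straddling triangles (18 of 64):
  (v19,v22,v23) [++-] → (-0.8072, -0.8072, -0.419024)–(-0.835483, -0.8072, -0.3801)  len=0.0481
  (v19,v23,v20) [+-+] → (-0.835483, -0.8072, -0.3801)–(-0.835483, -0.8072, -0.36172)  len=0.0184
  (v20,v23,v24) [+--] → (-0.835483, -0.8072, -0.36172)–(-0.835483, -0.8072, 0.3801)  len=0.7418
  (v20,v24,v21) [+-+] → (-0.835483, -0.8072, 0.3801)–(-0.824681, -0.8072, 0.394969)  len=0.0184
  (v21,v24,v25) [+-+] → (-0.824681, -0.8072, 0.394969)–(-0.8072, -0.8072, 0.419024)  len=0.0297
  (v22,v26,v23) [++-] → (-0.668428, -0.8072, -0.498142)–(-0.8072, -0.8072, -0.419024)  len=0.1597
  (v23,v26,v27) [-+-] → (-0.668428, -0.8072, -0.498142)–(0, -0.8072, -0.879203)  len=0.7694
  (v24,v28,v25) [--+] → (-0.281447, -0.8072, 0.718696)–(-0.8072, -0.8072, 0.419024)  len=0.6052
  (v25,v28,v29) [+-+] → (-0.281447, -0.8072, 0.718696)–(0, -0.8072, 0.879203)  len=0.3240
  (v26,v30,v27) [++-] → (0.281447, -0.8072, -0.718696)–(0, -0.8072, -0.879203)  len=0.3240
  (v27,v30,v31) [-+-] → (0.281447, -0.8072, -0.718696)–(0.8072, -0.8072, -0.419024)  len=0.6052
  (v28,v32,v29) [--+] → (0.668428, -0.8072, 0.498142)–(0, -0.8072, 0.879203)  len=0.7694
  (v29,v32,v33) [+-+] → (0.668428, -0.8072, 0.498142)–(0.8072, -0.8072, 0.419024)  len=0.1597
  (v30,v1,v31) [++-] → (0.824681, -0.8072, -0.394969)–(0.8072, -0.8072, -0.419024)  len=0.0297
  (v31,v1,v2) [-++] → (0.824681, -0.8072, -0.394969)–(0.835483, -0.8072, -0.3801)  len=0.0184
  (v31,v2,v32) [-+-] → (0.835483, -0.8072, -0.3801)–(0.835483, -0.8072, 0.36172)  len=0.7418
  (v32,v2,v3) [-++] → (0.835483, -0.8072, 0.36172)–(0.835483, -0.8072, 0.3801)  len=0.0184
  (v32,v3,v33) [-++] → (0.835483, -0.8072, 0.3801)–(0.8072, -0.8072, 0.419024)  len=0.0481

Chained into 1 loop(s):
  loop 1: 18 segments, perimeter = 5.4295
Total perimeter = 5.429


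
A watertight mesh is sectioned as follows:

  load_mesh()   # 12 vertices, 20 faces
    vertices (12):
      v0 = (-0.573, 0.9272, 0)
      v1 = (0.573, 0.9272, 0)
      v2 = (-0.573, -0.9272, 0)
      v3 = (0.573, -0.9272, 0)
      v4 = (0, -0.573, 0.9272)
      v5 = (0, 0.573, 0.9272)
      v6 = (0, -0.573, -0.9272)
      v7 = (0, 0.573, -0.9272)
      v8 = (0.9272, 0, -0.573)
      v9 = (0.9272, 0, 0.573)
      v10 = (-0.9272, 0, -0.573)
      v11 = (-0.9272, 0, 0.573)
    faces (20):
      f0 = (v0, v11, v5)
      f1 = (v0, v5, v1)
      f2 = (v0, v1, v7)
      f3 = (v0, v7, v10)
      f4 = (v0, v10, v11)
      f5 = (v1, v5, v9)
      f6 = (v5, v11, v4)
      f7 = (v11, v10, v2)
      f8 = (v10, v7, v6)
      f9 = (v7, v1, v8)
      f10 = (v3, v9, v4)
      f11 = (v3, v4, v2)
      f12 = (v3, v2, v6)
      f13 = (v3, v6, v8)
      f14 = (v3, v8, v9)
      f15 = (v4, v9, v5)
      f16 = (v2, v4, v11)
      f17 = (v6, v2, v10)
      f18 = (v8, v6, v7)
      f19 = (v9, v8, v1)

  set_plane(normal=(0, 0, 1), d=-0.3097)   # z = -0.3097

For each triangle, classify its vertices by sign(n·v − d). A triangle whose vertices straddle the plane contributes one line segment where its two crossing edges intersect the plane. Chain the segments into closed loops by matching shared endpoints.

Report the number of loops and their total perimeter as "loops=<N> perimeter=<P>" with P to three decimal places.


loops=1 perimeter=5.516

Straddling triangles (10 of 20):
  (v0,v1,v7) [++-] → (0.381609, 0.808891, -0.3097)–(-0.381609, 0.808891, -0.3097)  len=0.7632
  (v0,v7,v10) [+--] → (-0.381609, 0.808891, -0.3097)–(-0.764441, 0.426059, -0.3097)  len=0.5414
  (v0,v10,v11) [+-+] → (-0.764441, 0.426059, -0.3097)–(-0.9272, 0, -0.3097)  len=0.4561
  (v11,v10,v2) [+-+] → (-0.9272, 0, -0.3097)–(-0.764441, -0.426059, -0.3097)  len=0.4561
  (v7,v1,v8) [-+-] → (0.381609, 0.808891, -0.3097)–(0.764441, 0.426059, -0.3097)  len=0.5414
  (v3,v2,v6) [++-] → (-0.381609, -0.808891, -0.3097)–(0.381609, -0.808891, -0.3097)  len=0.7632
  (v3,v6,v8) [+--] → (0.381609, -0.808891, -0.3097)–(0.764441, -0.426059, -0.3097)  len=0.5414
  (v3,v8,v9) [+-+] → (0.764441, -0.426059, -0.3097)–(0.9272, 0, -0.3097)  len=0.4561
  (v6,v2,v10) [-+-] → (-0.381609, -0.808891, -0.3097)–(-0.764441, -0.426059, -0.3097)  len=0.5414
  (v9,v8,v1) [+-+] → (0.9272, 0, -0.3097)–(0.764441, 0.426059, -0.3097)  len=0.4561

Chained into 1 loop(s):
  loop 1: 10 segments, perimeter = 5.5164
Total perimeter = 5.516


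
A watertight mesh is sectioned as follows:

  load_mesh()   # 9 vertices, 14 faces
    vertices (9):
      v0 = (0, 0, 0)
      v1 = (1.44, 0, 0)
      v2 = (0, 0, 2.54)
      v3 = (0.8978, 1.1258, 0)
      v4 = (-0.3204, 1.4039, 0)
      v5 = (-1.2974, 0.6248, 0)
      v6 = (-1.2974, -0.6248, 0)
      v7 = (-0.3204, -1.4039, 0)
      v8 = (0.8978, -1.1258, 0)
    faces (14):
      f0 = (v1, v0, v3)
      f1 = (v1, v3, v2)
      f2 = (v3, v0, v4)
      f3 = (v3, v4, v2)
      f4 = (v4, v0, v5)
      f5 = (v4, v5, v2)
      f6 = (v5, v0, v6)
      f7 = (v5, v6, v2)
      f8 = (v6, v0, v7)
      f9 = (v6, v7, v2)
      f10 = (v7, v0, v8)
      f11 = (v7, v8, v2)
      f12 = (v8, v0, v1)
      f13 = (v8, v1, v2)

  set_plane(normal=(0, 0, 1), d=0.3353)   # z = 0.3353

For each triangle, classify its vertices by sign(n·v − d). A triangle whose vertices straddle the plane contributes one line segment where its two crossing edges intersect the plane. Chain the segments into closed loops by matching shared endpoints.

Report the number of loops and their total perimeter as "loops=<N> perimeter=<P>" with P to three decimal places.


Straddling triangles (7 of 14):
  (v1,v3,v2) [--+] → (0.779283, 0.977186, 0.3353)–(1.24991, 0, 0.3353)  len=1.0846
  (v3,v4,v2) [--+] → (-0.278105, 1.21857, 0.3353)–(0.779283, 0.977186, 0.3353)  len=1.0846
  (v4,v5,v2) [--+] → (-1.12613, 0.542321, 0.3353)–(-0.278105, 1.21857, 0.3353)  len=1.0847
  (v5,v6,v2) [--+] → (-1.12613, -0.542321, 0.3353)–(-1.12613, 0.542321, 0.3353)  len=1.0846
  (v6,v7,v2) [--+] → (-0.278105, -1.21857, 0.3353)–(-1.12613, -0.542321, 0.3353)  len=1.0847
  (v7,v8,v2) [--+] → (0.779283, -0.977186, 0.3353)–(-0.278105, -1.21857, 0.3353)  len=1.0846
  (v8,v1,v2) [--+] → (1.24991, 0, 0.3353)–(0.779283, -0.977186, 0.3353)  len=1.0846

Chained into 1 loop(s):
  loop 1: 7 segments, perimeter = 7.5923
Total perimeter = 7.592

loops=1 perimeter=7.592


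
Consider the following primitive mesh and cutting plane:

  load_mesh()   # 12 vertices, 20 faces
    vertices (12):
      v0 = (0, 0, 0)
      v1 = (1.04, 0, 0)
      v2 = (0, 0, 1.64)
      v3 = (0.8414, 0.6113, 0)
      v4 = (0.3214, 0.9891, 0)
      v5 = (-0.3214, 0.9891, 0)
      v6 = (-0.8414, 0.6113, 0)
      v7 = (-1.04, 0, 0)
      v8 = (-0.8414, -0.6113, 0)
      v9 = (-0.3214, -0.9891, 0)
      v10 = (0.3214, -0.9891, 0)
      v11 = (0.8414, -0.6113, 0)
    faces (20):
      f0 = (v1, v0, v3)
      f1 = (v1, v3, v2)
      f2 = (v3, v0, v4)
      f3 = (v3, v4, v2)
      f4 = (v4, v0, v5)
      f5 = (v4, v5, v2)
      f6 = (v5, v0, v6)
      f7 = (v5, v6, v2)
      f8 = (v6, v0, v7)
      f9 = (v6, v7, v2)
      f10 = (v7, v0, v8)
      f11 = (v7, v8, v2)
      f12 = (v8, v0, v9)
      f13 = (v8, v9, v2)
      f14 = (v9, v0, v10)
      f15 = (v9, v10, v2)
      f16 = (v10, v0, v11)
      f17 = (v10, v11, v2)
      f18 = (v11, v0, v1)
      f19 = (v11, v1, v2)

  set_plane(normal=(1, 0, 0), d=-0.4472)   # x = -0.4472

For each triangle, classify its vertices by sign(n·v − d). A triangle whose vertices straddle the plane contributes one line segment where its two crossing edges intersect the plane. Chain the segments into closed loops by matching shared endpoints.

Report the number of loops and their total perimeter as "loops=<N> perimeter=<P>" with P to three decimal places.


Straddling triangles (8 of 20):
  (v5,v0,v6) [++-] → (-0.4472, 0.324903, 0)–(-0.4472, 0.897701, 0)  len=0.5728
  (v5,v6,v2) [+-+] → (-0.4472, 0.897701, 0)–(-0.4472, 0.324903, 0.768348)  len=0.9584
  (v6,v0,v7) [-+-] → (-0.4472, 0.324903, 0)–(-0.4472, 0, 0)  len=0.3249
  (v6,v7,v2) [--+] → (-0.4472, 0, 0.9348)–(-0.4472, 0.324903, 0.768348)  len=0.3651
  (v7,v0,v8) [-+-] → (-0.4472, 0, 0)–(-0.4472, -0.324903, 0)  len=0.3249
  (v7,v8,v2) [--+] → (-0.4472, -0.324903, 0.768348)–(-0.4472, 0, 0.9348)  len=0.3651
  (v8,v0,v9) [-++] → (-0.4472, -0.324903, 0)–(-0.4472, -0.897701, 0)  len=0.5728
  (v8,v9,v2) [-++] → (-0.4472, -0.897701, 0)–(-0.4472, -0.324903, 0.768348)  len=0.9584

Chained into 1 loop(s):
  loop 1: 8 segments, perimeter = 4.4422
Total perimeter = 4.442

loops=1 perimeter=4.442


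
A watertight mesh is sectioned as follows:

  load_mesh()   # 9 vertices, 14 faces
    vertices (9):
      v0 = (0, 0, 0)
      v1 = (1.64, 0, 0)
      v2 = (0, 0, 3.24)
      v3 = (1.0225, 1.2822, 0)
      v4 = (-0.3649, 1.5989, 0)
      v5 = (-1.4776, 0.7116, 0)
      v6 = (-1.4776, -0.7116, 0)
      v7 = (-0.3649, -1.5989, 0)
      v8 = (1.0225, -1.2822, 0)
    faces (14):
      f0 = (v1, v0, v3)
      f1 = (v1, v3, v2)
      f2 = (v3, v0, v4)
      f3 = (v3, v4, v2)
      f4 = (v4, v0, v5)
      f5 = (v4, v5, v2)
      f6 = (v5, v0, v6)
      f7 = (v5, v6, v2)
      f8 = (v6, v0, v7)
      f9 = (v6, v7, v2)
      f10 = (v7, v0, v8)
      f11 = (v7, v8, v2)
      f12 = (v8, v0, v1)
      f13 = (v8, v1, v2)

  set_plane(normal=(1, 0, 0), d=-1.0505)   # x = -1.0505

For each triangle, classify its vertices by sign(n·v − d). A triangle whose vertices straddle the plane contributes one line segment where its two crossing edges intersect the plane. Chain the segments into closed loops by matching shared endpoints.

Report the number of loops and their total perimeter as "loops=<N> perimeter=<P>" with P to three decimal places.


loops=1 perimeter=5.285

Straddling triangles (6 of 14):
  (v4,v0,v5) [++-] → (-1.0505, 0.505912, 0)–(-1.0505, 1.05218, 0)  len=0.5463
  (v4,v5,v2) [+-+] → (-1.0505, 1.05218, 0)–(-1.0505, 0.505912, 0.936521)  len=1.0842
  (v5,v0,v6) [-+-] → (-1.0505, 0.505912, 0)–(-1.0505, -0.505912, 0)  len=1.0118
  (v5,v6,v2) [--+] → (-1.0505, -0.505912, 0.936521)–(-1.0505, 0.505912, 0.936521)  len=1.0118
  (v6,v0,v7) [-++] → (-1.0505, -0.505912, 0)–(-1.0505, -1.05218, 0)  len=0.5463
  (v6,v7,v2) [-++] → (-1.0505, -1.05218, 0)–(-1.0505, -0.505912, 0.936521)  len=1.0842

Chained into 1 loop(s):
  loop 1: 6 segments, perimeter = 5.2846
Total perimeter = 5.285


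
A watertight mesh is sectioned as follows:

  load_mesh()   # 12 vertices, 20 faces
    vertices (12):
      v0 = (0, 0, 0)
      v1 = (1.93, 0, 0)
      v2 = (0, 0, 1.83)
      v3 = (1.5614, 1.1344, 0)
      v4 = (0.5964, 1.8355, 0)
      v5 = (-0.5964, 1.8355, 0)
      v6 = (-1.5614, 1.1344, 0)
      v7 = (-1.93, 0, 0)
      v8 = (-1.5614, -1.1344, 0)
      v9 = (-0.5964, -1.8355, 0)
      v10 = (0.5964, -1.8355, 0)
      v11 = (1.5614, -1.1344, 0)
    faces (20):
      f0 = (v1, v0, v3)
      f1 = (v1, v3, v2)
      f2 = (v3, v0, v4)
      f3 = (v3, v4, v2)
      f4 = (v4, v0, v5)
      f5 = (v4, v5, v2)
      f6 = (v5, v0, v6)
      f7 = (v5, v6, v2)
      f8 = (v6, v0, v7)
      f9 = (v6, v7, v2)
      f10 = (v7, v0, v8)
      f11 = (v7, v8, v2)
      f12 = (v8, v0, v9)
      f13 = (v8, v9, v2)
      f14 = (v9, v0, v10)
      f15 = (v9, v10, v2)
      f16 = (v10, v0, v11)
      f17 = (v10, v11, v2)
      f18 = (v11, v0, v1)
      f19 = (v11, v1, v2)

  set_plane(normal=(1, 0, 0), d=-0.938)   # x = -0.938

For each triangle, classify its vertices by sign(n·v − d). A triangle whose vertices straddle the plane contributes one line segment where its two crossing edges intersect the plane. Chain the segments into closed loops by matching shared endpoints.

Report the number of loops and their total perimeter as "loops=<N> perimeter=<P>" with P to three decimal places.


Straddling triangles (8 of 20):
  (v5,v0,v6) [++-] → (-0.938, 0.681483, 0)–(-0.938, 1.58732, 0)  len=0.9058
  (v5,v6,v2) [+-+] → (-0.938, 1.58732, 0)–(-0.938, 0.681483, 0.73064)  len=1.1638
  (v6,v0,v7) [-+-] → (-0.938, 0.681483, 0)–(-0.938, 0, 0)  len=0.6815
  (v6,v7,v2) [--+] → (-0.938, 0, 0.940601)–(-0.938, 0.681483, 0.73064)  len=0.7131
  (v7,v0,v8) [-+-] → (-0.938, 0, 0)–(-0.938, -0.681483, 0)  len=0.6815
  (v7,v8,v2) [--+] → (-0.938, -0.681483, 0.73064)–(-0.938, 0, 0.940601)  len=0.7131
  (v8,v0,v9) [-++] → (-0.938, -0.681483, 0)–(-0.938, -1.58732, 0)  len=0.9058
  (v8,v9,v2) [-++] → (-0.938, -1.58732, 0)–(-0.938, -0.681483, 0.73064)  len=1.1638

Chained into 1 loop(s):
  loop 1: 8 segments, perimeter = 6.9284
Total perimeter = 6.928

loops=1 perimeter=6.928


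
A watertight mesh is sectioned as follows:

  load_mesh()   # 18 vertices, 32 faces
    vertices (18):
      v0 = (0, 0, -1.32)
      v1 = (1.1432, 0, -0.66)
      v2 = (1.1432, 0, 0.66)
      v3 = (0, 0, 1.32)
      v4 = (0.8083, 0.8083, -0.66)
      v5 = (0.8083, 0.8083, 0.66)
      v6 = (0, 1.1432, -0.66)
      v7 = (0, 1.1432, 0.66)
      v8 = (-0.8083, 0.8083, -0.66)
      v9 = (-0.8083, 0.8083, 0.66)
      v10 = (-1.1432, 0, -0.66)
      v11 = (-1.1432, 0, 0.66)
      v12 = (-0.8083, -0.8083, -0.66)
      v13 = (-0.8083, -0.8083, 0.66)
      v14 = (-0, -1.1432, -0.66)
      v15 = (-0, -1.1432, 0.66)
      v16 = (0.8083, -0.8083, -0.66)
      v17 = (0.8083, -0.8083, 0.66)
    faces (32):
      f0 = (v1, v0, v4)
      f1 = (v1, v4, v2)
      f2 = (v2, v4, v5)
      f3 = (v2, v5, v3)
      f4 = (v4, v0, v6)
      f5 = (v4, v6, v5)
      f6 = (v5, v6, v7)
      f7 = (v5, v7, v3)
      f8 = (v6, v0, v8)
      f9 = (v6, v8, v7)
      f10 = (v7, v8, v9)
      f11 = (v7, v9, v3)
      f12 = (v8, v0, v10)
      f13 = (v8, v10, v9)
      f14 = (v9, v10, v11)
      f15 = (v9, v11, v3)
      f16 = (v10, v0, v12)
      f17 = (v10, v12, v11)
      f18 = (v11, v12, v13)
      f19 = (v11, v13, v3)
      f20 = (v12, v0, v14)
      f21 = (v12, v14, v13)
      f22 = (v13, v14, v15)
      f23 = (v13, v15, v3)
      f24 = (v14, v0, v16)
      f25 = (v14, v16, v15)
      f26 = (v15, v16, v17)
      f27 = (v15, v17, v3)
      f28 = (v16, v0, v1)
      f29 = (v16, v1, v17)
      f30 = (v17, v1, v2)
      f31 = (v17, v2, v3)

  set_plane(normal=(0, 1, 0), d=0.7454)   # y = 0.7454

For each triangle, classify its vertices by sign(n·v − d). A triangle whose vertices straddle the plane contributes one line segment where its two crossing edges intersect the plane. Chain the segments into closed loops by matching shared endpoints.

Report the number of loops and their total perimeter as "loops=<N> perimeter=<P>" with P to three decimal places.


Straddling triangles (12 of 32):
  (v1,v0,v4) [--+] → (0.7454, 0.7454, -0.71136)–(0.834361, 0.7454, -0.66)  len=0.1027
  (v1,v4,v2) [-+-] → (0.834361, 0.7454, -0.66)–(0.834361, 0.7454, -0.557281)  len=0.1027
  (v2,v4,v5) [-++] → (0.834361, 0.7454, -0.557281)–(0.834361, 0.7454, 0.66)  len=1.2173
  (v2,v5,v3) [-+-] → (0.834361, 0.7454, 0.66)–(0.7454, 0.7454, 0.71136)  len=0.1027
  (v4,v0,v6) [+-+] → (0.7454, 0.7454, -0.71136)–(0, 0.7454, -0.889661)  len=0.7664
  (v5,v7,v3) [++-] → (0, 0.7454, 0.889661)–(0.7454, 0.7454, 0.71136)  len=0.7664
  (v6,v0,v8) [+-+] → (0, 0.7454, -0.889661)–(-0.7454, 0.7454, -0.71136)  len=0.7664
  (v7,v9,v3) [++-] → (-0.7454, 0.7454, 0.71136)–(0, 0.7454, 0.889661)  len=0.7664
  (v8,v0,v10) [+--] → (-0.7454, 0.7454, -0.71136)–(-0.834361, 0.7454, -0.66)  len=0.1027
  (v8,v10,v9) [+-+] → (-0.834361, 0.7454, -0.66)–(-0.834361, 0.7454, 0.557281)  len=1.2173
  (v9,v10,v11) [+--] → (-0.834361, 0.7454, 0.557281)–(-0.834361, 0.7454, 0.66)  len=0.1027
  (v9,v11,v3) [+--] → (-0.834361, 0.7454, 0.66)–(-0.7454, 0.7454, 0.71136)  len=0.1027

Chained into 1 loop(s):
  loop 1: 12 segments, perimeter = 6.1166
Total perimeter = 6.117

loops=1 perimeter=6.117
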